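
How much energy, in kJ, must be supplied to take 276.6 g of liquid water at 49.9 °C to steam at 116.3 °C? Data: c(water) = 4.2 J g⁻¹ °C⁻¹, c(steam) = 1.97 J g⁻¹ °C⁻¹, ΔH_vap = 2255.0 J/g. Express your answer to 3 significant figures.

q1 (heat water 49.9→100.0 °C): 276.6 × 4.2 × 50.1 = 58202 J
q2 (vaporize at 100 °C): 276.6 × 2255.0 = 623733 J
q3 (heat steam 100.0→116.3 °C): 276.6 × 1.97 × 16.3 = 8882 J
Total: 58202 + 623733 + 8882 = 690817 J = 691 kJ

q = 691 kJ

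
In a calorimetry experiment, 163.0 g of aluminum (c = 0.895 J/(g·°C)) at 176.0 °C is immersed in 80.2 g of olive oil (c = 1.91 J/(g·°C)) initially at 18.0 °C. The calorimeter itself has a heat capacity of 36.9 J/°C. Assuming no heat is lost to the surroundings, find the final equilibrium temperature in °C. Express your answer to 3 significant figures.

Heat lost by aluminum = heat gained by olive oil + calorimeter.
(163.0)(0.895)(176.0 − T) = [(80.2)(1.91) + 36.9](T − 18.0)
145.885 (176.0 − T) = 190.082 (T − 18.0)
25676 − 145.885 T = 190.082 T − 3421.5
29097.5 = 335.967 T
T = 86.61 °C

T_f = 86.6 °C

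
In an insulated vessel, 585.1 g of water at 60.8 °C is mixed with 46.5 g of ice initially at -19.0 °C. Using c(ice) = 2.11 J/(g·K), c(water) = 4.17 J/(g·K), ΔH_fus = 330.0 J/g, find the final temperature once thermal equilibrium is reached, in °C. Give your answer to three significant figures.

T_f = 49.8 °C

Heat to bring ice to 0 °C and melt it: q₁ = 46.5×2.11×19.0 + 46.5×330.0 = 17209 J
Heat the water can supply cooling to 0 °C: 585.1×4.17×60.8 = 148344 J > q₁, so all ice melts.
Energy balance: 585.1×4.17×(60.8 − T) = 17209 + 46.5×4.17×(T − 0)
2439.867(60.8 − T) = 17209 + 193.905 T
148344 − 17209 = 2633.772 T
T = 131135 / 2633.772 = 49.79 °C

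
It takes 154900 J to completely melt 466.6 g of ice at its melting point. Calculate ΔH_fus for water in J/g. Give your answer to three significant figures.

ΔH_fus = 332 J/g

ΔH_fus = q / m = 154900 / 466.6 = 332 J/g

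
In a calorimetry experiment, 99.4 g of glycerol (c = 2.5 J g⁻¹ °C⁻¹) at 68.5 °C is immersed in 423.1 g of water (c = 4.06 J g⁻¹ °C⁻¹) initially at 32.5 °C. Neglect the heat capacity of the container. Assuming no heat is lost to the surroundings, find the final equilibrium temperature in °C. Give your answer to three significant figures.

T_f = 37.0 °C

Heat lost by glycerol = heat gained by water.
(99.4)(2.5)(68.5 − T) = (423.1)(4.06)(T − 32.5)
248.5 (68.5 − T) = 1717.786 (T − 32.5)
17022 − 248.5 T = 1717.786 T − 55828
72850 = 1966.286 T
T = 37.0495 °C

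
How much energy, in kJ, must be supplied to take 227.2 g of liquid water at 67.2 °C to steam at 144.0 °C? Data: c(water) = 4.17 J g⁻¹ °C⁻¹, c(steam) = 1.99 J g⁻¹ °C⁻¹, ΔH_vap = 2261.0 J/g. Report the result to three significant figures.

q1 (heat water 67.2→100.0 °C): 227.2 × 4.17 × 32.8 = 31076 J
q2 (vaporize at 100 °C): 227.2 × 2261.0 = 513699 J
q3 (heat steam 100.0→144.0 °C): 227.2 × 1.99 × 44.0 = 19894 J
Total: 31076 + 513699 + 19894 = 564669 J = 565 kJ

q = 565 kJ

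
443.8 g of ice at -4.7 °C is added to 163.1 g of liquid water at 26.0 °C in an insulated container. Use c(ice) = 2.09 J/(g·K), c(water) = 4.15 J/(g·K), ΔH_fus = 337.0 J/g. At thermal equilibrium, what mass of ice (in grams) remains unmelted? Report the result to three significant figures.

m_ice remaining = 405 g

Heat to warm all ice to 0 °C: 443.8×2.09×4.7 = 4359.4 J
Heat released by water cooling to 0 °C: 163.1×4.15×26.0 = 17598 J
17598 J < 4359.4 + 443.8×337.0 = 153920.0 J, so not all ice melts; final T = 0 °C.
Heat left for melting: 17598 − 4359.4 = 13238.6 J
Mass melted = 13238.6 / 337.0 = 39.28 g
Ice remaining = 443.8 − 39.28 = 404.52 g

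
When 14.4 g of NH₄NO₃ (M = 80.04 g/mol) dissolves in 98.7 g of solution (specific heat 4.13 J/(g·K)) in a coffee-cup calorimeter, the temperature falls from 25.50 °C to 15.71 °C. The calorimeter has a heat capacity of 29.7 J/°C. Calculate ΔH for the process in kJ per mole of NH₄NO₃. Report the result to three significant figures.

|ΔT| = |15.71 − 25.50| = 9.79 °C
|q_surr| = (98.7 × 4.13 + 29.7) × 9.79 = 437.331 × 9.79 = 4281 J
n(NH₄NO₃) = 14.4 / 80.04 = 0.1799 mol
Temperature fell, so q_rxn = +|q_surr| = 4.281 kJ
ΔH = q_rxn / n = 23.80 kJ/mol

ΔH = 23.8 kJ/mol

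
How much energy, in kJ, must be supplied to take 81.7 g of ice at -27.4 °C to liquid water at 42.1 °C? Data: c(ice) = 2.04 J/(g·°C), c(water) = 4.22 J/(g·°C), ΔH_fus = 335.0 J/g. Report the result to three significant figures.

q1 (heat ice -27.4→0.0 °C): 81.7 × 2.04 × 27.4 = 4567 J
q2 (melt at 0 °C): 81.7 × 335.0 = 27370 J
q3 (heat water 0.0→42.1 °C): 81.7 × 4.22 × 42.1 = 14515 J
Total: 4567 + 27370 + 14515 = 46452 J = 46.5 kJ

q = 46.5 kJ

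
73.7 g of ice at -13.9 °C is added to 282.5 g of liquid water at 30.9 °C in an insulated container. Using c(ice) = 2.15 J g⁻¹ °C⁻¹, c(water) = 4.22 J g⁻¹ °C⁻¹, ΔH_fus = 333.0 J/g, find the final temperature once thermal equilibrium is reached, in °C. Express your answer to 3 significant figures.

Heat to bring ice to 0 °C and melt it: q₁ = 73.7×2.15×13.9 + 73.7×333.0 = 26745 J
Heat the water can supply cooling to 0 °C: 282.5×4.22×30.9 = 36837.4 J > q₁, so all ice melts.
Energy balance: 282.5×4.22×(30.9 − T) = 26745 + 73.7×4.22×(T − 0)
1192.15(30.9 − T) = 26745 + 311.014 T
36837.4 − 26745 = 1503.164 T
T = 10092.4 / 1503.164 = 6.714 °C

T_f = 6.71 °C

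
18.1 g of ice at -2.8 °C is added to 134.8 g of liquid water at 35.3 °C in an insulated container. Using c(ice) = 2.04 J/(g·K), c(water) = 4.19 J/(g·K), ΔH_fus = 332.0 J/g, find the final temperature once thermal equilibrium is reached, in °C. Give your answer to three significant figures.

Heat to bring ice to 0 °C and melt it: q₁ = 18.1×2.04×2.8 + 18.1×332.0 = 6112.6 J
Heat the water can supply cooling to 0 °C: 134.8×4.19×35.3 = 19937.9 J > q₁, so all ice melts.
Energy balance: 134.8×4.19×(35.3 − T) = 6112.6 + 18.1×4.19×(T − 0)
564.812(35.3 − T) = 6112.6 + 75.839 T
19937.9 − 6112.6 = 640.651 T
T = 13825.3 / 640.651 = 21.58 °C

T_f = 21.6 °C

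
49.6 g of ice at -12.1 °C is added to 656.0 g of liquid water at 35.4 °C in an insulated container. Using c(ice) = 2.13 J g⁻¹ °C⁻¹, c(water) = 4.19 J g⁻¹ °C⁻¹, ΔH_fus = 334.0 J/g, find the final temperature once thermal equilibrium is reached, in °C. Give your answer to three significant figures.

Heat to bring ice to 0 °C and melt it: q₁ = 49.6×2.13×12.1 + 49.6×334.0 = 17845 J
Heat the water can supply cooling to 0 °C: 656.0×4.19×35.4 = 97301.9 J > q₁, so all ice melts.
Energy balance: 656.0×4.19×(35.4 − T) = 17845 + 49.6×4.19×(T − 0)
2748.64(35.4 − T) = 17845 + 207.824 T
97301.9 − 17845 = 2956.464 T
T = 79456.9 / 2956.464 = 26.88 °C

T_f = 26.9 °C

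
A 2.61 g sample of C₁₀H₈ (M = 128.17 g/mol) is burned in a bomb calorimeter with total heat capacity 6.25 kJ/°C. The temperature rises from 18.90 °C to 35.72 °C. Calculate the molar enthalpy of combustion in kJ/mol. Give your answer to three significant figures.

ΔT = 35.72 − 18.90 = 16.82 °C
q_cal = C_cal × ΔT = 6.25 × 16.82 = 105.125 kJ
n = 2.61 / 128.17 = 0.02036 mol
q_rxn = −q_cal = -105.125 kJ
ΔH = -105.125 / 0.02036 = -5163 kJ/mol

ΔH = -5160 kJ/mol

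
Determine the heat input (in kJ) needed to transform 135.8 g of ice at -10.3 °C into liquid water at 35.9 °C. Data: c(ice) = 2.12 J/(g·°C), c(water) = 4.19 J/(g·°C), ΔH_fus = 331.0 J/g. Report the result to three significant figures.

q1 (heat ice -10.3→0.0 °C): 135.8 × 2.12 × 10.3 = 2965 J
q2 (melt at 0 °C): 135.8 × 331.0 = 44950 J
q3 (heat water 0.0→35.9 °C): 135.8 × 4.19 × 35.9 = 20427 J
Total: 2965 + 44950 + 20427 = 68342 J = 68.3 kJ

q = 68.3 kJ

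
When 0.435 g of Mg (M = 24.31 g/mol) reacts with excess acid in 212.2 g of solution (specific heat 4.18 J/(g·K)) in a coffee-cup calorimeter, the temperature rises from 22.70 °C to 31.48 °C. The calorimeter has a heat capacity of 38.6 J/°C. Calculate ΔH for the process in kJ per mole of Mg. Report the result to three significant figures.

|ΔT| = |31.48 − 22.70| = 8.78 °C
|q_surr| = (212.2 × 4.18 + 38.6) × 8.78 = 925.596 × 8.78 = 8127 J
n(Mg) = 0.435 / 24.31 = 0.01789 mol
Temperature rose, so q_rxn = −|q_surr| = -8.127 kJ
ΔH = q_rxn / n = -454.3 kJ/mol

ΔH = -454 kJ/mol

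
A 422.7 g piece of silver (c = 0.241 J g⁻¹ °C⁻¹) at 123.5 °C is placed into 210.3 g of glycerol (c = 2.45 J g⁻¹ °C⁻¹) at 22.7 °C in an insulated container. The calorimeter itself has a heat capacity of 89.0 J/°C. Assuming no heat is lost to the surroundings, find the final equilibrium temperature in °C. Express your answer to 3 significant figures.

T_f = 37.2 °C

Heat lost by silver = heat gained by glycerol + calorimeter.
(422.7)(0.241)(123.5 − T) = [(210.3)(2.45) + 89.0](T − 22.7)
101.8707 (123.5 − T) = 604.235 (T − 22.7)
12581 − 101.8707 T = 604.235 T − 13716
26297 = 706.1057 T
T = 37.24 °C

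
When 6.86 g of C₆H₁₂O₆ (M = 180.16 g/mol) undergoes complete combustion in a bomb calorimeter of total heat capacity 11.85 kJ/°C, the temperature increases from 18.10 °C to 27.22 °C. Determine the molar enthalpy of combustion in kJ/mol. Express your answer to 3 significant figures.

ΔH = -2840 kJ/mol

ΔT = 27.22 − 18.10 = 9.12 °C
q_cal = C_cal × ΔT = 11.85 × 9.12 = 108.072 kJ
n = 6.86 / 180.16 = 0.03808 mol
q_rxn = −q_cal = -108.072 kJ
ΔH = -108.072 / 0.03808 = -2838 kJ/mol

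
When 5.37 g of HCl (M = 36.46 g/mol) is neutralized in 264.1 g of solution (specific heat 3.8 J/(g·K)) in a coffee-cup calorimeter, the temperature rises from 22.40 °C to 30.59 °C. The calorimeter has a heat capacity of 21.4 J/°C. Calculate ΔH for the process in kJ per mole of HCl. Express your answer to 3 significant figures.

ΔH = -57.0 kJ/mol

|ΔT| = |30.59 − 22.40| = 8.19 °C
|q_surr| = (264.1 × 3.8 + 21.4) × 8.19 = 1024.98 × 8.19 = 8395 J
n(HCl) = 5.37 / 36.46 = 0.1473 mol
Temperature rose, so q_rxn = −|q_surr| = -8.395 kJ
ΔH = q_rxn / n = -56.99 kJ/mol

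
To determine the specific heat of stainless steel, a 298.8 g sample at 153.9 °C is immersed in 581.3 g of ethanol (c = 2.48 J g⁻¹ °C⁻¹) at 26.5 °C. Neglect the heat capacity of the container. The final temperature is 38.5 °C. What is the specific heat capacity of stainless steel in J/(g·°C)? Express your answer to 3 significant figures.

q_gained = (581.3 × 2.48) × (38.5 − 26.5) = 17300 J
q_lost = 298.8 × c × (153.9 − 38.5) = 34481.52 c
Set equal: c = 17300 / 34481.52 = 0.502 J/(g·°C)

c = 0.502 J/(g·°C)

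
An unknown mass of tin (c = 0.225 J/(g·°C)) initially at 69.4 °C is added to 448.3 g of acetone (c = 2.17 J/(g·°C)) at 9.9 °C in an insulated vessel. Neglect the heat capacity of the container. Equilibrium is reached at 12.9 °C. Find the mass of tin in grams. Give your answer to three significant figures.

q_gained = (448.3 × 2.17) × (12.9 − 9.9) = 2918 J
q_lost = m × 0.225 × (69.4 − 12.9) = 12.7125 m
m = 2918 / 12.7125 = 230 g

m = 230 g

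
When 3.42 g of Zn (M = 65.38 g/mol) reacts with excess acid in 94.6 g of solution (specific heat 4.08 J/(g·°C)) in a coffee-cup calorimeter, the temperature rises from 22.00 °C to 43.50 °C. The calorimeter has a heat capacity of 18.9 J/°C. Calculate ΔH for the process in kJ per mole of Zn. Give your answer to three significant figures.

ΔH = -166 kJ/mol

|ΔT| = |43.50 − 22.00| = 21.50 °C
|q_surr| = (94.6 × 4.08 + 18.9) × 21.50 = 404.868 × 21.50 = 8705 J
n(Zn) = 3.42 / 65.38 = 0.05231 mol
Temperature rose, so q_rxn = −|q_surr| = -8.705 kJ
ΔH = q_rxn / n = -166.4 kJ/mol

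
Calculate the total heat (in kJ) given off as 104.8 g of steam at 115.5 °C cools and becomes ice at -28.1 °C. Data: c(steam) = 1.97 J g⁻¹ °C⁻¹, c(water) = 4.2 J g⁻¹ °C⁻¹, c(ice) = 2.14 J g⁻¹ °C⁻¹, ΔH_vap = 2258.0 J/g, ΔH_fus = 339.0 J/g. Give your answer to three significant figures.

q1 (cool steam 115.5→100 °C): 104.8 × 1.97 × 15.5 = 3200 J
q2 (condense at 100 °C): 104.8 × 2258.0 = 236638 J
q3 (cool water 100→0 °C): 104.8 × 4.2 × 100.0 = 44016 J
q4 (freeze at 0 °C): 104.8 × 339.0 = 35527 J
q5 (cool ice 0→-28.1 °C): 104.8 × 2.14 × 28.1 = 6302 J
Total: 3200 + 236638 + 44016 + 35527 + 6302 = 325683 J = 326 kJ

q = 326 kJ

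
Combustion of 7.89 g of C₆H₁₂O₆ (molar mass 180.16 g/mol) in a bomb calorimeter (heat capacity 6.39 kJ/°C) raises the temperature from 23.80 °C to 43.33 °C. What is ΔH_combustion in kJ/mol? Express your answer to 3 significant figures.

ΔT = 43.33 − 23.80 = 19.53 °C
q_cal = C_cal × ΔT = 6.39 × 19.53 = 124.7967 kJ
n = 7.89 / 180.16 = 0.04379 mol
q_rxn = −q_cal = -124.7967 kJ
ΔH = -124.7967 / 0.04379 = -2850 kJ/mol

ΔH = -2850 kJ/mol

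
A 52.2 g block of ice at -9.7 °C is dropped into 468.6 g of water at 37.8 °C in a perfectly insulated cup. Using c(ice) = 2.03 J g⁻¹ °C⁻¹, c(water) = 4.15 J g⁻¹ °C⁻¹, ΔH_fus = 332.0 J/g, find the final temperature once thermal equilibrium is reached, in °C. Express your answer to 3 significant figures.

Heat to bring ice to 0 °C and melt it: q₁ = 52.2×2.03×9.7 + 52.2×332.0 = 18358 J
Heat the water can supply cooling to 0 °C: 468.6×4.15×37.8 = 73509.3 J > q₁, so all ice melts.
Energy balance: 468.6×4.15×(37.8 − T) = 18358 + 52.2×4.15×(T − 0)
1944.69(37.8 − T) = 18358 + 216.63 T
73509.3 − 18358 = 2161.32 T
T = 55151.3 / 2161.32 = 25.52 °C

T_f = 25.5 °C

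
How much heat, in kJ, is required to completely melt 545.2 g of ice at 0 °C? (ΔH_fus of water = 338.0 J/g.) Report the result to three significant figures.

q = 184 kJ

q = m × ΔH_fus = 545.2 × 338.0 = 184300 J = 184 kJ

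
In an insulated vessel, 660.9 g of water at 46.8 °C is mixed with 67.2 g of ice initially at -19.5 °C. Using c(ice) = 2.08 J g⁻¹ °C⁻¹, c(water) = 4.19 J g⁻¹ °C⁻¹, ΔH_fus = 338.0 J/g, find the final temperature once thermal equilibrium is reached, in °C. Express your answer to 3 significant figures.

T_f = 34.1 °C

Heat to bring ice to 0 °C and melt it: q₁ = 67.2×2.08×19.5 + 67.2×338.0 = 25439 J
Heat the water can supply cooling to 0 °C: 660.9×4.19×46.8 = 129597 J > q₁, so all ice melts.
Energy balance: 660.9×4.19×(46.8 − T) = 25439 + 67.2×4.19×(T − 0)
2769.171(46.8 − T) = 25439 + 281.568 T
129597 − 25439 = 3050.739 T
T = 104158 / 3050.739 = 34.14 °C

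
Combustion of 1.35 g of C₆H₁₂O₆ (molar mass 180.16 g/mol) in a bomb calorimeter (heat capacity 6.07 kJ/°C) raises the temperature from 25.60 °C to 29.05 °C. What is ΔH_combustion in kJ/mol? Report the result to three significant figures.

ΔT = 29.05 − 25.60 = 3.45 °C
q_cal = C_cal × ΔT = 6.07 × 3.45 = 20.9415 kJ
n = 1.35 / 180.16 = 0.007493 mol
q_rxn = −q_cal = -20.9415 kJ
ΔH = -20.9415 / 0.007493 = -2794.8 kJ/mol

ΔH = -2790 kJ/mol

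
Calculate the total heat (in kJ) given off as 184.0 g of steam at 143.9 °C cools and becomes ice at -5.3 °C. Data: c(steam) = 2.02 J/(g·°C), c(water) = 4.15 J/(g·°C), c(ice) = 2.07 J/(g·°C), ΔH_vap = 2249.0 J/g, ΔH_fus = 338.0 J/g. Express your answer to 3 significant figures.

q1 (cool steam 143.9→100 °C): 184.0 × 2.02 × 43.9 = 16317 J
q2 (condense at 100 °C): 184.0 × 2249.0 = 413816 J
q3 (cool water 100→0 °C): 184.0 × 4.15 × 100.0 = 76360 J
q4 (freeze at 0 °C): 184.0 × 338.0 = 62192 J
q5 (cool ice 0→-5.3 °C): 184.0 × 2.07 × 5.3 = 2019 J
Total: 16317 + 413816 + 76360 + 62192 + 2019 = 570704 J = 571 kJ

q = 571 kJ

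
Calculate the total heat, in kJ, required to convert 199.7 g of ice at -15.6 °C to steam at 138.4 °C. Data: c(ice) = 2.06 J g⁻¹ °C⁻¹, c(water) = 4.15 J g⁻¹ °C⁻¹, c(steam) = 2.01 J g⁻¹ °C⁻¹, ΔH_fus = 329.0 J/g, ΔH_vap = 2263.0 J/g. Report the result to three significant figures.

q1 (heat ice -15.6→0.0 °C): 199.7 × 2.06 × 15.6 = 6418 J
q2 (melt at 0 °C): 199.7 × 329.0 = 65701 J
q3 (heat water 0.0→100.0 °C): 199.7 × 4.15 × 100.0 = 82876 J
q4 (vaporize at 100 °C): 199.7 × 2263.0 = 451921 J
q5 (heat steam 100.0→138.4 °C): 199.7 × 2.01 × 38.4 = 15414 J
Total: 6418 + 65701 + 82876 + 451921 + 15414 = 622330 J = 622 kJ

q = 622 kJ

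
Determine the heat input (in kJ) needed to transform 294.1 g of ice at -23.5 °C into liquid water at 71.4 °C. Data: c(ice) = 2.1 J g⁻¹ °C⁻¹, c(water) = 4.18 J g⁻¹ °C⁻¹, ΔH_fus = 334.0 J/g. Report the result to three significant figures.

q = 201 kJ

q1 (heat ice -23.5→0.0 °C): 294.1 × 2.1 × 23.5 = 14514 J
q2 (melt at 0 °C): 294.1 × 334.0 = 98229 J
q3 (heat water 0.0→71.4 °C): 294.1 × 4.18 × 71.4 = 87775 J
Total: 14514 + 98229 + 87775 = 200518 J = 201 kJ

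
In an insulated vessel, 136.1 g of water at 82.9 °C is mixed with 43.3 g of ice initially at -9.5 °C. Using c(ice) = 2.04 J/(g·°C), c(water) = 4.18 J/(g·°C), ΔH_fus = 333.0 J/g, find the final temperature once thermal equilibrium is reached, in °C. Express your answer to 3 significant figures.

T_f = 42.5 °C

Heat to bring ice to 0 °C and melt it: q₁ = 43.3×2.04×9.5 + 43.3×333.0 = 15258 J
Heat the water can supply cooling to 0 °C: 136.1×4.18×82.9 = 47161.6 J > q₁, so all ice melts.
Energy balance: 136.1×4.18×(82.9 − T) = 15258 + 43.3×4.18×(T − 0)
568.898(82.9 − T) = 15258 + 180.994 T
47161.6 − 15258 = 749.892 T
T = 31903.6 / 749.892 = 42.54 °C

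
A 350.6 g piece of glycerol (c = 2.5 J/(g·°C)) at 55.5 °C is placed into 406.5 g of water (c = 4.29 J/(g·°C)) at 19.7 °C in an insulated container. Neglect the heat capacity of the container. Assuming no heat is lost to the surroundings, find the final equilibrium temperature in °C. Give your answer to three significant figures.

Heat lost by glycerol = heat gained by water.
(350.6)(2.5)(55.5 − T) = (406.5)(4.29)(T − 19.7)
876.5 (55.5 − T) = 1743.885 (T − 19.7)
48646 − 876.5 T = 1743.885 T − 34355
83001 = 2620.385 T
T = 31.68 °C

T_f = 31.7 °C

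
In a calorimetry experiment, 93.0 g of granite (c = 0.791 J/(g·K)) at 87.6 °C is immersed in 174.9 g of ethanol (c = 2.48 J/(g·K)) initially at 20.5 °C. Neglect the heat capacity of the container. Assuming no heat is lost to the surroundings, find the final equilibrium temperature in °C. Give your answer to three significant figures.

T_f = 30.2 °C

Heat lost by granite = heat gained by ethanol.
(93.0)(0.791)(87.6 − T) = (174.9)(2.48)(T − 20.5)
73.563 (87.6 − T) = 433.752 (T − 20.5)
6444.1 − 73.563 T = 433.752 T − 8891.9
15336.0 = 507.315 T
T = 30.23 °C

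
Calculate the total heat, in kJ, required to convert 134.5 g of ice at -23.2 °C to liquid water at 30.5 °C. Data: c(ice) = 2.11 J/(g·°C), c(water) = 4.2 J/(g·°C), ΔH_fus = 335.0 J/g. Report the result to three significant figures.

q = 68.9 kJ

q1 (heat ice -23.2→0.0 °C): 134.5 × 2.11 × 23.2 = 6584 J
q2 (melt at 0 °C): 134.5 × 335.0 = 45058 J
q3 (heat water 0.0→30.5 °C): 134.5 × 4.2 × 30.5 = 17229 J
Total: 6584 + 45058 + 17229 = 68871 J = 68.9 kJ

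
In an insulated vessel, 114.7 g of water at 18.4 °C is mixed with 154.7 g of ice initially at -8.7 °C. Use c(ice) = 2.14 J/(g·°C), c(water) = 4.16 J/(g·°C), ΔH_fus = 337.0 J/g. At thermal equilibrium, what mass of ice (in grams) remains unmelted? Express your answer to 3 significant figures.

m_ice remaining = 137 g

Heat to warm all ice to 0 °C: 154.7×2.14×8.7 = 2880.2 J
Heat released by water cooling to 0 °C: 114.7×4.16×18.4 = 8779.6 J
8779.6 J < 2880.2 + 154.7×337.0 = 55014.1 J, so not all ice melts; final T = 0 °C.
Heat left for melting: 8779.6 − 2880.2 = 5899.4 J
Mass melted = 5899.4 / 337.0 = 17.51 g
Ice remaining = 154.7 − 17.51 = 137.19 g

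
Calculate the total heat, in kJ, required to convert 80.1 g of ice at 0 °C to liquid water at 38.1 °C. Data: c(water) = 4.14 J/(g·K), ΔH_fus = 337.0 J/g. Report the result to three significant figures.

q1 (melt at 0 °C): 80.1 × 337.0 = 26994 J
q2 (heat water 0.0→38.1 °C): 80.1 × 4.14 × 38.1 = 12634 J
Total: 26994 + 12634 = 39628 J = 39.6 kJ

q = 39.6 kJ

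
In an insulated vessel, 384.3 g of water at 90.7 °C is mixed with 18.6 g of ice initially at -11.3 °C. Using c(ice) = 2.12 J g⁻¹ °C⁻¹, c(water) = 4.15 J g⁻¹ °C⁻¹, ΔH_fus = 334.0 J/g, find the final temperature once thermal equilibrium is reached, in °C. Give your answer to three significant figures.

Heat to bring ice to 0 °C and melt it: q₁ = 18.6×2.12×11.3 + 18.6×334.0 = 6658.0 J
Heat the water can supply cooling to 0 °C: 384.3×4.15×90.7 = 144652 J > q₁, so all ice melts.
Energy balance: 384.3×4.15×(90.7 − T) = 6658.0 + 18.6×4.15×(T − 0)
1594.845(90.7 − T) = 6658.0 + 77.19 T
144652 − 6658.0 = 1672.035 T
T = 137994.0 / 1672.035 = 82.53 °C

T_f = 82.5 °C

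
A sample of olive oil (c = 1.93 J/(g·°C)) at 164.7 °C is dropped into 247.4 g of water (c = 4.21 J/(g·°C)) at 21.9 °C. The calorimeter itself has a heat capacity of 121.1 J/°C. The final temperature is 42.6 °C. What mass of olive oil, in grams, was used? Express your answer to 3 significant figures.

q_gained = (247.4 × 4.21 + 121.1) × (42.6 − 21.9) = 24070 J
q_lost = m × 1.93 × (164.7 − 42.6) = 235.653 m
m = 24070 / 235.653 = 102 g

m = 102 g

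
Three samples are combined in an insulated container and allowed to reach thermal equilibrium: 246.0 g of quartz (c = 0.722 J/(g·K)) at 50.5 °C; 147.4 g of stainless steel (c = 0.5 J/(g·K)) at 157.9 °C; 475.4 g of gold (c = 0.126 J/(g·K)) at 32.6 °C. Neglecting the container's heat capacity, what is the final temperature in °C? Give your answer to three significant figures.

Σ mᵢcᵢ(T − Tᵢ) = 0  ⇒  T = Σ mᵢcᵢTᵢ / Σ mᵢcᵢ
Σ mᵢcᵢ = 246.0×0.722 + 147.4×0.5 + 475.4×0.126 = 311.2124
Σ mᵢcᵢTᵢ = 177.612×50.5 + 73.7×157.9 + 59.9004×32.6 = 22559
T = 22559 / 311.2124 = 72.49 °C

T_f = 72.5 °C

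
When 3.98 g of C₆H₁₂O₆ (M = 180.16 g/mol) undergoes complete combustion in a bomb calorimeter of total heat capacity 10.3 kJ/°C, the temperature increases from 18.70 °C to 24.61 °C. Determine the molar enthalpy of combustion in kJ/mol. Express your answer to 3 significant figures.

ΔH = -2760 kJ/mol

ΔT = 24.61 − 18.70 = 5.91 °C
q_cal = C_cal × ΔT = 10.3 × 5.91 = 60.873 kJ
n = 3.98 / 180.16 = 0.02209 mol
q_rxn = −q_cal = -60.873 kJ
ΔH = -60.873 / 0.02209 = -2756 kJ/mol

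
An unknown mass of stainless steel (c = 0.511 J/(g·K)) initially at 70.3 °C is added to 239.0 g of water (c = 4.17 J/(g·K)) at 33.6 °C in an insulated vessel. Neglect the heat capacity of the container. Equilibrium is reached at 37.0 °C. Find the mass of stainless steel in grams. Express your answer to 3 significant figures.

m = 199 g

q_gained = (239.0 × 4.17) × (37.0 − 33.6) = 3389 J
q_lost = m × 0.511 × (70.3 − 37.0) = 17.0163 m
m = 3389 / 17.0163 = 199 g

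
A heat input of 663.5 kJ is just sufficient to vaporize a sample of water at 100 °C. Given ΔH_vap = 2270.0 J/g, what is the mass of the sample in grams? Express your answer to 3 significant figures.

m = q / ΔH_vap = 663500 J / 2270.0 J/g = 292 g

m = 292 g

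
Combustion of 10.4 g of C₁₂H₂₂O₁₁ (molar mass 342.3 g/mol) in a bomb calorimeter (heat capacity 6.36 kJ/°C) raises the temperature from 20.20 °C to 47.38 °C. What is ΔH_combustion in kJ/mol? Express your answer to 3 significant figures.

ΔH = -5690 kJ/mol

ΔT = 47.38 − 20.20 = 27.18 °C
q_cal = C_cal × ΔT = 6.36 × 27.18 = 172.8648 kJ
n = 10.4 / 342.3 = 0.03038 mol
q_rxn = −q_cal = -172.8648 kJ
ΔH = -172.8648 / 0.03038 = -5690 kJ/mol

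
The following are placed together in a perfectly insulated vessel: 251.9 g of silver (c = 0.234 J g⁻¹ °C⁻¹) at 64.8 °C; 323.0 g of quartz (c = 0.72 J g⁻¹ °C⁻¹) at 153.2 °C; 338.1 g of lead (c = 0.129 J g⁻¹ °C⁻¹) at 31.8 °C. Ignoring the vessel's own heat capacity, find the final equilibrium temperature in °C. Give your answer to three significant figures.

T_f = 122 °C

Σ mᵢcᵢ(T − Tᵢ) = 0  ⇒  T = Σ mᵢcᵢTᵢ / Σ mᵢcᵢ
Σ mᵢcᵢ = 251.9×0.234 + 323.0×0.72 + 338.1×0.129 = 335.1195
Σ mᵢcᵢTᵢ = 58.9446×64.8 + 232.56×153.2 + 43.6149×31.8 = 40835
T = 40835 / 335.1195 = 121.9 °C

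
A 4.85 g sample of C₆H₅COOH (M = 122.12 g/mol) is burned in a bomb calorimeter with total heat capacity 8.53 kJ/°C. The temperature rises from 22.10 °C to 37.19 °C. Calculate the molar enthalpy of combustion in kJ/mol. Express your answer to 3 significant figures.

ΔT = 37.19 − 22.10 = 15.09 °C
q_cal = C_cal × ΔT = 8.53 × 15.09 = 128.7177 kJ
n = 4.85 / 122.12 = 0.03972 mol
q_rxn = −q_cal = -128.7177 kJ
ΔH = -128.7177 / 0.03972 = -3241 kJ/mol

ΔH = -3240 kJ/mol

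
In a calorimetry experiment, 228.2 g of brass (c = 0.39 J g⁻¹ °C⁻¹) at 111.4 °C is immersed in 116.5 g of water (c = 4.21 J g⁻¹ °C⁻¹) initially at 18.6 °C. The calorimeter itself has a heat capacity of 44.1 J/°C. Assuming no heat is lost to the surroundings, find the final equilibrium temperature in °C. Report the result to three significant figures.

T_f = 31.8 °C

Heat lost by brass = heat gained by water + calorimeter.
(228.2)(0.39)(111.4 − T) = [(116.5)(4.21) + 44.1](T − 18.6)
88.998 (111.4 − T) = 534.565 (T − 18.6)
9914.4 − 88.998 T = 534.565 T − 9942.9
19857.3 = 623.563 T
T = 31.84 °C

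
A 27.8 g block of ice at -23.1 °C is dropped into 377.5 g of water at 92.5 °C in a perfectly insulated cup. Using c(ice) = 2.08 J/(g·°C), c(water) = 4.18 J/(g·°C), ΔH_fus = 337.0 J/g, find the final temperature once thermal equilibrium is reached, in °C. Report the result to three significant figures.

Heat to bring ice to 0 °C and melt it: q₁ = 27.8×2.08×23.1 + 27.8×337.0 = 10704 J
Heat the water can supply cooling to 0 °C: 377.5×4.18×92.5 = 145960 J > q₁, so all ice melts.
Energy balance: 377.5×4.18×(92.5 − T) = 10704 + 27.8×4.18×(T − 0)
1577.95(92.5 − T) = 10704 + 116.204 T
145960 − 10704 = 1694.154 T
T = 135256 / 1694.154 = 79.84 °C

T_f = 79.8 °C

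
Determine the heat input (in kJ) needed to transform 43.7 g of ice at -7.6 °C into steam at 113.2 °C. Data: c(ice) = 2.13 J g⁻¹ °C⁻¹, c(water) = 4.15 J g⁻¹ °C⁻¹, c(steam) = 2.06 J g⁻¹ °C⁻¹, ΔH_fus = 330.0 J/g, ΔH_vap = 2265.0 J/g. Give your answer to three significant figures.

q = 133 kJ

q1 (heat ice -7.6→0.0 °C): 43.7 × 2.13 × 7.6 = 707 J
q2 (melt at 0 °C): 43.7 × 330.0 = 14421 J
q3 (heat water 0.0→100.0 °C): 43.7 × 4.15 × 100.0 = 18136 J
q4 (vaporize at 100 °C): 43.7 × 2265.0 = 98981 J
q5 (heat steam 100.0→113.2 °C): 43.7 × 2.06 × 13.2 = 1188 J
Total: 707 + 14421 + 18136 + 98981 + 1188 = 133433 J = 133 kJ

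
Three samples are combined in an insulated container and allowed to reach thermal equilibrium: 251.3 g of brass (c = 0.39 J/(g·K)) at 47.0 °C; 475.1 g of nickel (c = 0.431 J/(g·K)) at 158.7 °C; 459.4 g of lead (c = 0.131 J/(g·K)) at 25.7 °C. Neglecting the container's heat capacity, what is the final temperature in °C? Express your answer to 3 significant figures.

Σ mᵢcᵢ(T − Tᵢ) = 0  ⇒  T = Σ mᵢcᵢTᵢ / Σ mᵢcᵢ
Σ mᵢcᵢ = 251.3×0.39 + 475.1×0.431 + 459.4×0.131 = 362.9565
Σ mᵢcᵢTᵢ = 98.007×47.0 + 204.7681×158.7 + 60.1814×25.7 = 38650
T = 38650 / 362.9565 = 106.49 °C

T_f = 106 °C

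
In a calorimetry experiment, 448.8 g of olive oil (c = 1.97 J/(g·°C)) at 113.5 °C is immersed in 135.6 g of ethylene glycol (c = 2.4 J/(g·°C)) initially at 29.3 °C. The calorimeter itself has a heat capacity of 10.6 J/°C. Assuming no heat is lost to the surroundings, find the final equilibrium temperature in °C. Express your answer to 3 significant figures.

T_f = 90.3 °C

Heat lost by olive oil = heat gained by ethylene glycol + calorimeter.
(448.8)(1.97)(113.5 − T) = [(135.6)(2.4) + 10.6](T − 29.3)
884.136 (113.5 − T) = 336.04 (T − 29.3)
100350 − 884.136 T = 336.04 T − 9846.0
110196.0 = 1220.176 T
T = 90.31 °C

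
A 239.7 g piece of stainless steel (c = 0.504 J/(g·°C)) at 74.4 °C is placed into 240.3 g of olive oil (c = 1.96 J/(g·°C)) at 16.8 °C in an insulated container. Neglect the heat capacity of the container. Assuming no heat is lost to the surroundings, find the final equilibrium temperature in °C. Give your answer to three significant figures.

T_f = 28.6 °C

Heat lost by stainless steel = heat gained by olive oil.
(239.7)(0.504)(74.4 − T) = (240.3)(1.96)(T − 16.8)
120.8088 (74.4 − T) = 470.988 (T − 16.8)
8988.2 − 120.8088 T = 470.988 T − 7912.6
16900.8 = 591.7968 T
T = 28.56 °C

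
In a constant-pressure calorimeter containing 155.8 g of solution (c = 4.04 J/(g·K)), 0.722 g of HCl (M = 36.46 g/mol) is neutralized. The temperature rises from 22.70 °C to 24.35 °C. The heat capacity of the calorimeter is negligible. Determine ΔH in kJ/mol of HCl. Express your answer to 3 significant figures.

|ΔT| = |24.35 − 22.70| = 1.65 °C
|q_surr| = (155.8 × 4.04) × 1.65 = 629.432 × 1.65 = 1038.6 J
n(HCl) = 0.722 / 36.46 = 0.019803 mol
Temperature rose, so q_rxn = −|q_surr| = -1.0386 kJ
ΔH = q_rxn / n = -52.447 kJ/mol

ΔH = -52.4 kJ/mol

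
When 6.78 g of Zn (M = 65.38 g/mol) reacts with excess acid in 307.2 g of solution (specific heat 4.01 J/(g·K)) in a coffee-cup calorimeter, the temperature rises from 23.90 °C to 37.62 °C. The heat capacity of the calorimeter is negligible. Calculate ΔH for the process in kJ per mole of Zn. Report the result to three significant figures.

|ΔT| = |37.62 − 23.90| = 13.72 °C
|q_surr| = (307.2 × 4.01) × 13.72 = 1231.872 × 13.72 = 16900 J
n(Zn) = 6.78 / 65.38 = 0.1037 mol
Temperature rose, so q_rxn = −|q_surr| = -16.90 kJ
ΔH = q_rxn / n = -163.0 kJ/mol

ΔH = -163 kJ/mol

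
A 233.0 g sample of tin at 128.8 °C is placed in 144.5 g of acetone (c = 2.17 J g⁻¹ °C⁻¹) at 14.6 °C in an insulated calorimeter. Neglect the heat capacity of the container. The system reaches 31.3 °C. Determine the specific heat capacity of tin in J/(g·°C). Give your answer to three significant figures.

c = 0.231 J/(g·°C)

q_gained = (144.5 × 2.17) × (31.3 − 14.6) = 5237 J
q_lost = 233.0 × c × (128.8 − 31.3) = 22717.5 c
Set equal: c = 5237 / 22717.5 = 0.231 J/(g·°C)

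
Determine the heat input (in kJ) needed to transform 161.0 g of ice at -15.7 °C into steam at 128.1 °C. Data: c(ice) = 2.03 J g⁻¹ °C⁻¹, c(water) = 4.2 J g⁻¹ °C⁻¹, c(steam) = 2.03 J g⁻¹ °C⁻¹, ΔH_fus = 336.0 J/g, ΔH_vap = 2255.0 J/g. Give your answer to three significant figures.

q1 (heat ice -15.7→0.0 °C): 161.0 × 2.03 × 15.7 = 5131 J
q2 (melt at 0 °C): 161.0 × 336.0 = 54096 J
q3 (heat water 0.0→100.0 °C): 161.0 × 4.2 × 100.0 = 67620 J
q4 (vaporize at 100 °C): 161.0 × 2255.0 = 363055 J
q5 (heat steam 100.0→128.1 °C): 161.0 × 2.03 × 28.1 = 9184 J
Total: 5131 + 54096 + 67620 + 363055 + 9184 = 499086 J = 499 kJ

q = 499 kJ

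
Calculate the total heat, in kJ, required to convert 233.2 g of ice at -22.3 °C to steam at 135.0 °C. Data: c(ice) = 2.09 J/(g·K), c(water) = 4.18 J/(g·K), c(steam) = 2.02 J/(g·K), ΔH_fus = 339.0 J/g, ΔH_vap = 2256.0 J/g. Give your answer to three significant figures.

q = 730 kJ

q1 (heat ice -22.3→0.0 °C): 233.2 × 2.09 × 22.3 = 10869 J
q2 (melt at 0 °C): 233.2 × 339.0 = 79055 J
q3 (heat water 0.0→100.0 °C): 233.2 × 4.18 × 100.0 = 97478 J
q4 (vaporize at 100 °C): 233.2 × 2256.0 = 526099 J
q5 (heat steam 100.0→135.0 °C): 233.2 × 2.02 × 35.0 = 16487 J
Total: 10869 + 79055 + 97478 + 526099 + 16487 = 729988 J = 730 kJ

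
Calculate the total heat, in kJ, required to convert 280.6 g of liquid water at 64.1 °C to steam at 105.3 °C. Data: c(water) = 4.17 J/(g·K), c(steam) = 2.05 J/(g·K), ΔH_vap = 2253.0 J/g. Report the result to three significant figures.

q1 (heat water 64.1→100.0 °C): 280.6 × 4.17 × 35.9 = 42007 J
q2 (vaporize at 100 °C): 280.6 × 2253.0 = 632192 J
q3 (heat steam 100.0→105.3 °C): 280.6 × 2.05 × 5.3 = 3049 J
Total: 42007 + 632192 + 3049 = 677248 J = 677 kJ

q = 677 kJ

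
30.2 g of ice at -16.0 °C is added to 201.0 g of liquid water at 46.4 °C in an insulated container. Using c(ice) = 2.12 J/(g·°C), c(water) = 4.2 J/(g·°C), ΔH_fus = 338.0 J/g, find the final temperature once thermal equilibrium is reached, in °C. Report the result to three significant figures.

T_f = 28.8 °C

Heat to bring ice to 0 °C and melt it: q₁ = 30.2×2.12×16.0 + 30.2×338.0 = 11232 J
Heat the water can supply cooling to 0 °C: 201.0×4.2×46.4 = 39170.9 J > q₁, so all ice melts.
Energy balance: 201.0×4.2×(46.4 − T) = 11232 + 30.2×4.2×(T − 0)
844.2(46.4 − T) = 11232 + 126.84 T
39170.9 − 11232 = 971.04 T
T = 27938.9 / 971.04 = 28.77 °C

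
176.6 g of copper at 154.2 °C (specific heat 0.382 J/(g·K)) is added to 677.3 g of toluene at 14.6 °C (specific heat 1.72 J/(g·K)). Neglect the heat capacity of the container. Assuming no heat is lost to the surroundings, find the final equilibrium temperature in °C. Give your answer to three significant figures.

T_f = 22.2 °C

Heat lost by copper = heat gained by toluene.
(176.6)(0.382)(154.2 − T) = (677.3)(1.72)(T − 14.6)
67.4612 (154.2 − T) = 1164.956 (T − 14.6)
10403 − 67.4612 T = 1164.956 T − 17008
27411 = 1232.4172 T
T = 22.24 °C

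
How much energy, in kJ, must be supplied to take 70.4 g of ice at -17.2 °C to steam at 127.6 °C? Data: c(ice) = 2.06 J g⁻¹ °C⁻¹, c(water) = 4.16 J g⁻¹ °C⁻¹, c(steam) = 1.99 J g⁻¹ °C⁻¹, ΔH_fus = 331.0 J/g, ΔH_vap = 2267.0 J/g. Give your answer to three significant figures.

q1 (heat ice -17.2→0.0 °C): 70.4 × 2.06 × 17.2 = 2494 J
q2 (melt at 0 °C): 70.4 × 331.0 = 23302 J
q3 (heat water 0.0→100.0 °C): 70.4 × 4.16 × 100.0 = 29286 J
q4 (vaporize at 100 °C): 70.4 × 2267.0 = 159597 J
q5 (heat steam 100.0→127.6 °C): 70.4 × 1.99 × 27.6 = 3867 J
Total: 2494 + 23302 + 29286 + 159597 + 3867 = 218546 J = 219 kJ

q = 219 kJ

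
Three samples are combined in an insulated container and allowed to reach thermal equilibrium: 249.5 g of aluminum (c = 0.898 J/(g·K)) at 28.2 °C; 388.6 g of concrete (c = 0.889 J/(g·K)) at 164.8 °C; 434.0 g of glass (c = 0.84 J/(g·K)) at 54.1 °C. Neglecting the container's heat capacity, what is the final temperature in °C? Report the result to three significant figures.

Σ mᵢcᵢ(T − Tᵢ) = 0  ⇒  T = Σ mᵢcᵢTᵢ / Σ mᵢcᵢ
Σ mᵢcᵢ = 249.5×0.898 + 388.6×0.889 + 434.0×0.84 = 934.0764
Σ mᵢcᵢTᵢ = 224.051×28.2 + 345.4654×164.8 + 364.56×54.1 = 82974
T = 82974 / 934.0764 = 88.83 °C

T_f = 88.8 °C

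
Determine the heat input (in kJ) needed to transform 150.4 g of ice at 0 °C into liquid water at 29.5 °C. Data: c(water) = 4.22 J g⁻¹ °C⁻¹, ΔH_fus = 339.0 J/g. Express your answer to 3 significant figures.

q = 69.7 kJ

q1 (melt at 0 °C): 150.4 × 339.0 = 50986 J
q2 (heat water 0.0→29.5 °C): 150.4 × 4.22 × 29.5 = 18723 J
Total: 50986 + 18723 = 69709 J = 69.7 kJ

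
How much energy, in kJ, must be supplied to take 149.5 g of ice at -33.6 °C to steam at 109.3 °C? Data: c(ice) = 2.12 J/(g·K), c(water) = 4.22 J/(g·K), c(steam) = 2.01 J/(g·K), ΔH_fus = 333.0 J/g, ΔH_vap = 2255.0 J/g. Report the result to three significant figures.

q1 (heat ice -33.6→0.0 °C): 149.5 × 2.12 × 33.6 = 10649 J
q2 (melt at 0 °C): 149.5 × 333.0 = 49784 J
q3 (heat water 0.0→100.0 °C): 149.5 × 4.22 × 100.0 = 63089 J
q4 (vaporize at 100 °C): 149.5 × 2255.0 = 337123 J
q5 (heat steam 100.0→109.3 °C): 149.5 × 2.01 × 9.3 = 2795 J
Total: 10649 + 49784 + 63089 + 337123 + 2795 = 463440 J = 463 kJ

q = 463 kJ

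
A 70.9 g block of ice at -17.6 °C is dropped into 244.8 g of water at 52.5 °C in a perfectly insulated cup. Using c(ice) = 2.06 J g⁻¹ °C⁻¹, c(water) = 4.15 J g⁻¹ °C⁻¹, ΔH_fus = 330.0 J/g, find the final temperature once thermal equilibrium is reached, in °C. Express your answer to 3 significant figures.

T_f = 20.9 °C

Heat to bring ice to 0 °C and melt it: q₁ = 70.9×2.06×17.6 + 70.9×330.0 = 25968 J
Heat the water can supply cooling to 0 °C: 244.8×4.15×52.5 = 53335.8 J > q₁, so all ice melts.
Energy balance: 244.8×4.15×(52.5 − T) = 25968 + 70.9×4.15×(T − 0)
1015.92(52.5 − T) = 25968 + 294.235 T
53335.8 − 25968 = 1310.155 T
T = 27367.8 / 1310.155 = 20.89 °C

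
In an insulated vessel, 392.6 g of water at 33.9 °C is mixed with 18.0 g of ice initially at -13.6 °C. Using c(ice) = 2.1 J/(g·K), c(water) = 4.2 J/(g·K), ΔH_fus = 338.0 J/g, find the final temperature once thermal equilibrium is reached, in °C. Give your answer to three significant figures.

Heat to bring ice to 0 °C and melt it: q₁ = 18.0×2.1×13.6 + 18.0×338.0 = 6598.1 J
Heat the water can supply cooling to 0 °C: 392.6×4.2×33.9 = 55898.4 J > q₁, so all ice melts.
Energy balance: 392.6×4.2×(33.9 − T) = 6598.1 + 18.0×4.2×(T − 0)
1648.92(33.9 − T) = 6598.1 + 75.6 T
55898.4 − 6598.1 = 1724.52 T
T = 49300.3 / 1724.52 = 28.59 °C

T_f = 28.6 °C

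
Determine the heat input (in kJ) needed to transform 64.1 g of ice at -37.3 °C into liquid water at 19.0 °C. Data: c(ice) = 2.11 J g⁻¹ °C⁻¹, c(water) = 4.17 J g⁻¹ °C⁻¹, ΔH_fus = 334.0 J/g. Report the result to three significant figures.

q1 (heat ice -37.3→0.0 °C): 64.1 × 2.11 × 37.3 = 5045 J
q2 (melt at 0 °C): 64.1 × 334.0 = 21409 J
q3 (heat water 0.0→19.0 °C): 64.1 × 4.17 × 19.0 = 5079 J
Total: 5045 + 21409 + 5079 = 31533 J = 31.5 kJ

q = 31.5 kJ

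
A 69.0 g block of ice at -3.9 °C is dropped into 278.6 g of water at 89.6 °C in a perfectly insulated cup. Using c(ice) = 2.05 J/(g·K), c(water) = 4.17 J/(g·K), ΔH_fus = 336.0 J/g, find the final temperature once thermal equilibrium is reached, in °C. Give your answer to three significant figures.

Heat to bring ice to 0 °C and melt it: q₁ = 69.0×2.05×3.9 + 69.0×336.0 = 23736 J
Heat the water can supply cooling to 0 °C: 278.6×4.17×89.6 = 104094 J > q₁, so all ice melts.
Energy balance: 278.6×4.17×(89.6 − T) = 23736 + 69.0×4.17×(T − 0)
1161.762(89.6 − T) = 23736 + 287.73 T
104094 − 23736 = 1449.492 T
T = 80358 / 1449.492 = 55.44 °C

T_f = 55.4 °C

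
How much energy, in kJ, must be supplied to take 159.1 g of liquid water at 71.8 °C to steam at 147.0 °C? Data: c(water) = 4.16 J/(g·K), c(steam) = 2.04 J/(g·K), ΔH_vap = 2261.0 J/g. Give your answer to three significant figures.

q1 (heat water 71.8→100.0 °C): 159.1 × 4.16 × 28.2 = 18664 J
q2 (vaporize at 100 °C): 159.1 × 2261.0 = 359725 J
q3 (heat steam 100.0→147.0 °C): 159.1 × 2.04 × 47.0 = 15255 J
Total: 18664 + 359725 + 15255 = 393644 J = 394 kJ

q = 394 kJ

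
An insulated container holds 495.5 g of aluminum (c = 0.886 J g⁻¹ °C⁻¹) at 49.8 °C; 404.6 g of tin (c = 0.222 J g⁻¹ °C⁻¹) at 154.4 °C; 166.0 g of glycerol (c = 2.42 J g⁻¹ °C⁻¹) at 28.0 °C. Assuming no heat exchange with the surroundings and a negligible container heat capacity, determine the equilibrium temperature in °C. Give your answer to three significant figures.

Σ mᵢcᵢ(T − Tᵢ) = 0  ⇒  T = Σ mᵢcᵢTᵢ / Σ mᵢcᵢ
Σ mᵢcᵢ = 495.5×0.886 + 404.6×0.222 + 166.0×2.42 = 930.5542
Σ mᵢcᵢTᵢ = 439.013×49.8 + 89.8212×154.4 + 401.72×28.0 = 46979
T = 46979 / 930.5542 = 50.48 °C

T_f = 50.5 °C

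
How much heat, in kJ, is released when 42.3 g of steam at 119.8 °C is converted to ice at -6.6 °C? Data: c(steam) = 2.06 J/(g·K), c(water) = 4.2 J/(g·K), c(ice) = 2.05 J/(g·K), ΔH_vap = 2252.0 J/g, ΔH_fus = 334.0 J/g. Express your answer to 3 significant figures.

q1 (cool steam 119.8→100 °C): 42.3 × 2.06 × 19.8 = 1725 J
q2 (condense at 100 °C): 42.3 × 2252.0 = 95260 J
q3 (cool water 100→0 °C): 42.3 × 4.2 × 100.0 = 17766 J
q4 (freeze at 0 °C): 42.3 × 334.0 = 14128 J
q5 (cool ice 0→-6.6 °C): 42.3 × 2.05 × 6.6 = 572 J
Total: 1725 + 95260 + 17766 + 14128 + 572 = 129451 J = 129 kJ

q = 129 kJ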